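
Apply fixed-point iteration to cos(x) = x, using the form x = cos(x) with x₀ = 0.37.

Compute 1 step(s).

Equation: cos(x) = x
Fixed-point form: x = cos(x)
x₀ = 0.37

x_1 = g(0.370000) = 0.932327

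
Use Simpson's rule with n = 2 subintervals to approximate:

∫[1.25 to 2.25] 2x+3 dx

f(x) = 2x+3
a = 1.25, b = 2.25, n = 2
h = (b - a)/n = 0.500000

Simpson's rule: (h/3)[f(x₀) + 4f(x₁) + 2f(x₂) + ... + f(xₙ)]

x_0 = 1.2500, f(x_0) = 5.500000, coefficient = 1
x_1 = 1.7500, f(x_1) = 6.500000, coefficient = 4
x_2 = 2.2500, f(x_2) = 7.500000, coefficient = 1

I ≈ (0.500000/3) × 39.000000 = 6.500000
Exact value: 6.500000
Error: 0.000000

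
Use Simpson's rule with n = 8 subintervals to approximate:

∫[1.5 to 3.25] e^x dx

f(x) = e^x
a = 1.5, b = 3.25, n = 8
h = (b - a)/n = 0.218750

Simpson's rule: (h/3)[f(x₀) + 4f(x₁) + 2f(x₂) + ... + f(xₙ)]

x_0 = 1.5000, f(x_0) = 4.481689, coefficient = 1
x_1 = 1.7188, f(x_1) = 5.577552, coefficient = 4
x_2 = 1.9375, f(x_2) = 6.941376, coefficient = 2
x_3 = 2.1562, f(x_3) = 8.638682, coefficient = 4
x_4 = 2.3750, f(x_4) = 10.751013, coefficient = 2
x_5 = 2.5938, f(x_5) = 13.379852, coefficient = 4
x_6 = 2.8125, f(x_6) = 16.651495, coefficient = 2
x_7 = 3.0312, f(x_7) = 20.723120, coefficient = 4
x_8 = 3.2500, f(x_8) = 25.790340, coefficient = 1

I ≈ (0.218750/3) × 292.236622 = 21.308920
Exact value: 21.308651
Error: 0.000270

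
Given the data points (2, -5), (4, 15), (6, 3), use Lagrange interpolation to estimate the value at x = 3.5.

Lagrange interpolation formula:
P(x) = Σ yᵢ × Lᵢ(x)
where Lᵢ(x) = Π_{j≠i} (x - xⱼ)/(xᵢ - xⱼ)

L_0(3.5) = (3.5 - 4)/(2 - 4) × (3.5 - 6)/(2 - 6) = 0.156250
L_1(3.5) = (3.5 - 2)/(4 - 2) × (3.5 - 6)/(4 - 6) = 0.937500
L_2(3.5) = (3.5 - 2)/(6 - 2) × (3.5 - 4)/(6 - 4) = -0.093750

P(3.5) = (-5)×L_0(3.5) + 15×L_1(3.5) + 3×L_2(3.5)
P(3.5) = 13.000000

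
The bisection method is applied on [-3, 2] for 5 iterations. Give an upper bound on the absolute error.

Bisection error bound: |error| ≤ (b-a)/2^n
|error| ≤ (2 - (-3))/2^5 = 5/2^5
|error| ≤ 0.1562500000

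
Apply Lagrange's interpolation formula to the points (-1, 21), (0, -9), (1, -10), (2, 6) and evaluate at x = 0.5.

Lagrange interpolation formula:
P(x) = Σ yᵢ × Lᵢ(x)
where Lᵢ(x) = Π_{j≠i} (x - xⱼ)/(xᵢ - xⱼ)

L_0(0.5) = (0.5 - 0)/(-1 - 0) × (0.5 - 1)/(-1 - 1) × (0.5 - 2)/(-1 - 2) = -0.062500
L_1(0.5) = (0.5 - (-1))/(0 - (-1)) × (0.5 - 1)/(0 - 1) × (0.5 - 2)/(0 - 2) = 0.562500
L_2(0.5) = (0.5 - (-1))/(1 - (-1)) × (0.5 - 0)/(1 - 0) × (0.5 - 2)/(1 - 2) = 0.562500
L_3(0.5) = (0.5 - (-1))/(2 - (-1)) × (0.5 - 0)/(2 - 0) × (0.5 - 1)/(2 - 1) = -0.062500

P(0.5) = 21×L_0(0.5) + (-9)×L_1(0.5) + (-10)×L_2(0.5) + 6×L_3(0.5)
P(0.5) = -12.375000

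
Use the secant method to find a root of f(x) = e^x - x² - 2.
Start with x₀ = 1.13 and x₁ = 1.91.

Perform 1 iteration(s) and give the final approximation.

f(x) = e^x - x² - 2
x₀ = 1.13, x₁ = 1.91

Secant formula: x_{n+1} = x_n - f(x_n)(x_n - x_{n-1})/(f(x_n) - f(x_{n-1}))

Iteration 1:
  f(1.130000) = -0.181243
  f(1.910000) = 1.104989
  x_2 = 1.910000 - 1.104989×(1.910000 - 1.130000)/(1.104989 - (-0.181243))
       = 1.239910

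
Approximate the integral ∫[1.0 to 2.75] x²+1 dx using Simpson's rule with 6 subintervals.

f(x) = x²+1
a = 1.0, b = 2.75, n = 6
h = (b - a)/n = 0.291667

Simpson's rule: (h/3)[f(x₀) + 4f(x₁) + 2f(x₂) + ... + f(xₙ)]

x_0 = 1.0000, f(x_0) = 2.000000, coefficient = 1
x_1 = 1.2917, f(x_1) = 2.668403, coefficient = 4
x_2 = 1.5833, f(x_2) = 3.506944, coefficient = 2
x_3 = 1.8750, f(x_3) = 4.515625, coefficient = 4
x_4 = 2.1667, f(x_4) = 5.694444, coefficient = 2
x_5 = 2.4583, f(x_5) = 7.043403, coefficient = 4
x_6 = 2.7500, f(x_6) = 8.562500, coefficient = 1

I ≈ (0.291667/3) × 85.875000 = 8.348958
Exact value: 8.348958
Error: 0.000000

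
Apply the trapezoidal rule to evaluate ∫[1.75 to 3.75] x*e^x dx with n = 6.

f(x) = x*e^x
a = 1.75, b = 3.75, n = 6
h = (b - a)/n = 0.333333

Trapezoidal rule: (h/2)[f(x₀) + 2f(x₁) + 2f(x₂) + ... + f(xₙ)]

x_0 = 1.7500, f(x_0) = 10.070555, coefficient = 1
x_1 = 2.0833, f(x_1) = 16.731656, coefficient = 2
x_2 = 2.4167, f(x_2) = 27.087053, coefficient = 2
x_3 = 2.7500, f(x_3) = 43.017238, coefficient = 2
x_4 = 3.0833, f(x_4) = 67.312409, coefficient = 2
x_5 = 3.4167, f(x_5) = 104.097929, coefficient = 2
x_6 = 3.7500, f(x_6) = 159.454058, coefficient = 1

I ≈ (0.333333/2) × 686.017181 = 114.336197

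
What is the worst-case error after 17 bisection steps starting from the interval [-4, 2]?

Bisection error bound: |error| ≤ (b-a)/2^n
|error| ≤ (2 - (-4))/2^17 = 6/2^17
|error| ≤ 0.0000457764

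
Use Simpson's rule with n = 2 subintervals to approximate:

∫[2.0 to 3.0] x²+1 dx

f(x) = x²+1
a = 2.0, b = 3.0, n = 2
h = (b - a)/n = 0.500000

Simpson's rule: (h/3)[f(x₀) + 4f(x₁) + 2f(x₂) + ... + f(xₙ)]

x_0 = 2.0000, f(x_0) = 5.000000, coefficient = 1
x_1 = 2.5000, f(x_1) = 7.250000, coefficient = 4
x_2 = 3.0000, f(x_2) = 10.000000, coefficient = 1

I ≈ (0.500000/3) × 44.000000 = 7.333333
Exact value: 7.333333
Error: 0.000000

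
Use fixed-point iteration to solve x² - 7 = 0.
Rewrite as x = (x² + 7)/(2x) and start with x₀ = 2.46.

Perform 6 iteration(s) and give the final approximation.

Equation: x² - 7 = 0
Fixed-point form: x = (x² + 7)/(2x)
x₀ = 2.46

x_1 = g(2.460000) = 2.652764
x_2 = g(2.652764) = 2.645761
x_3 = g(2.645761) = 2.645751
x_4 = g(2.645751) = 2.645751
x_5 = g(2.645751) = 2.645751
x_6 = g(2.645751) = 2.645751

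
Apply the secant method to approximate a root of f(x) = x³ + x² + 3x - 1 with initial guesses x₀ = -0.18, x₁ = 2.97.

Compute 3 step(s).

f(x) = x³ + x² + 3x - 1
x₀ = -0.18, x₁ = 2.97

Secant formula: x_{n+1} = x_n - f(x_n)(x_n - x_{n-1})/(f(x_n) - f(x_{n-1}))

Iteration 1:
  f(-0.180000) = -1.513432
  f(2.970000) = 42.928973
  x_2 = 2.970000 - 42.928973×(2.970000 - (-0.180000))/(42.928973 - (-1.513432))
       = -0.072731
Iteration 2:
  f(2.970000) = 42.928973
  f(-0.072731) = -1.213287
  x_3 = -0.072731 - (-1.213287)×(-0.072731 - 2.970000)/(-1.213287 - 42.928973)
       = 0.010901
Iteration 3:
  f(-0.072731) = -1.213287
  f(0.010901) = -0.967176
  x_4 = 0.010901 - (-0.967176)×(0.010901 - (-0.072731))/(-0.967176 - (-1.213287))
       = 0.339561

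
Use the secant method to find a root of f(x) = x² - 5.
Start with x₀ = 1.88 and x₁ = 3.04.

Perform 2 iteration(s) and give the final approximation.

f(x) = x² - 5
x₀ = 1.88, x₁ = 3.04

Secant formula: x_{n+1} = x_n - f(x_n)(x_n - x_{n-1})/(f(x_n) - f(x_{n-1}))

Iteration 1:
  f(1.880000) = -1.465600
  f(3.040000) = 4.241600
  x_2 = 3.040000 - 4.241600×(3.040000 - 1.880000)/(4.241600 - (-1.465600))
       = 2.177886
Iteration 2:
  f(3.040000) = 4.241600
  f(2.177886) = -0.256812
  x_3 = 2.177886 - (-0.256812)×(2.177886 - 3.040000)/(-0.256812 - 4.241600)
       = 2.227104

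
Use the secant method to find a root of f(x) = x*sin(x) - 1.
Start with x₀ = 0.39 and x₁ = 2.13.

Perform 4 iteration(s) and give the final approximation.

f(x) = x*sin(x) - 1
x₀ = 0.39, x₁ = 2.13

Secant formula: x_{n+1} = x_n - f(x_n)(x_n - x_{n-1})/(f(x_n) - f(x_{n-1}))

Iteration 1:
  f(0.390000) = -0.851727
  f(2.130000) = 0.805554
  x_2 = 2.130000 - 0.805554×(2.130000 - 0.390000)/(0.805554 - (-0.851727))
       = 1.284239
Iteration 2:
  f(2.130000) = 0.805554
  f(1.284239) = 0.231871
  x_3 = 1.284239 - 0.231871×(1.284239 - 2.130000)/(0.231871 - 0.805554)
       = 0.942400
Iteration 3:
  f(1.284239) = 0.231871
  f(0.942400) = -0.237626
  x_4 = 0.942400 - (-0.237626)×(0.942400 - 1.284239)/(-0.237626 - 0.231871)
       = 1.115414
Iteration 4:
  f(0.942400) = -0.237626
  f(1.115414) = 0.001746
  x_5 = 1.115414 - 0.001746×(1.115414 - 0.942400)/(0.001746 - (-0.237626))
       = 1.114152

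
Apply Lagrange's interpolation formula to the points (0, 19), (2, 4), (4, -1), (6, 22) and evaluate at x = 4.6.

Lagrange interpolation formula:
P(x) = Σ yᵢ × Lᵢ(x)
where Lᵢ(x) = Π_{j≠i} (x - xⱼ)/(xᵢ - xⱼ)

L_0(4.6) = (4.6 - 2)/(0 - 2) × (4.6 - 4)/(0 - 4) × (4.6 - 6)/(0 - 6) = 0.045500
L_1(4.6) = (4.6 - 0)/(2 - 0) × (4.6 - 4)/(2 - 4) × (4.6 - 6)/(2 - 6) = -0.241500
L_2(4.6) = (4.6 - 0)/(4 - 0) × (4.6 - 2)/(4 - 2) × (4.6 - 6)/(4 - 6) = 1.046500
L_3(4.6) = (4.6 - 0)/(6 - 0) × (4.6 - 2)/(6 - 2) × (4.6 - 4)/(6 - 4) = 0.149500

P(4.6) = 19×L_0(4.6) + 4×L_1(4.6) + (-1)×L_2(4.6) + 22×L_3(4.6)
P(4.6) = 2.141000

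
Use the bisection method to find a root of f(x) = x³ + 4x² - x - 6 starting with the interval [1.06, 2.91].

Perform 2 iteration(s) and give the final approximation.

f(x) = x³ + 4x² - x - 6
Initial interval: [1.06, 2.91]

Iteration 1:
  c_1 = (1.060000 + 2.910000)/2 = 1.985000
  f(c_1) = f(1.985000) = 15.597247
  f(a) × f(c) < 0, new interval: [1.060000, 1.985000]
Iteration 2:
  c_2 = (1.060000 + 1.985000)/2 = 1.522500
  f(c_2) = f(1.522500) = 5.278690
  f(a) × f(c) < 0, new interval: [1.060000, 1.522500]

After 2 iteration(s), the approximation is c_2 = 1.522500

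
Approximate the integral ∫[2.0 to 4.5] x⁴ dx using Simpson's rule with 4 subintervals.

f(x) = x⁴
a = 2.0, b = 4.5, n = 4
h = (b - a)/n = 0.625000

Simpson's rule: (h/3)[f(x₀) + 4f(x₁) + 2f(x₂) + ... + f(xₙ)]

x_0 = 2.0000, f(x_0) = 16.000000, coefficient = 1
x_1 = 2.6250, f(x_1) = 47.480713, coefficient = 4
x_2 = 3.2500, f(x_2) = 111.566406, coefficient = 2
x_3 = 3.8750, f(x_3) = 225.468994, coefficient = 4
x_4 = 4.5000, f(x_4) = 410.062500, coefficient = 1

I ≈ (0.625000/3) × 1740.994141 = 362.707113
Exact value: 362.656250
Error: 0.050863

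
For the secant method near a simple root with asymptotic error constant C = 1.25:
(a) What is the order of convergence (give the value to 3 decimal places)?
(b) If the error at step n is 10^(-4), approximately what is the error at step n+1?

(a) Secant method has superlinear convergence with order φ = (1+√5)/2 ≈ 1.618.
    This means |e_{n+1}| ≈ C|e_n|^1.618.

(b) With |e_n| = 10^(-4) and C = 1.25:
    |e_{n+1}| ≈ 1.25 × (10^(-4))^1.618 = 1.25 × 10^(-6.47)

(a) ≈ 1.618 (golden ratio); (b) |e_{n+1}| ≈ 4.215e-07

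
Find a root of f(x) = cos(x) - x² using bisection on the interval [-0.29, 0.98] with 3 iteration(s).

f(x) = cos(x) - x²
Initial interval: [-0.29, 0.98]

Iteration 1:
  c_1 = (-0.290000 + 0.980000)/2 = 0.345000
  f(c_1) = f(0.345000) = 0.822050
  f(a) × f(c) ≥ 0, new interval: [0.345000, 0.980000]
Iteration 2:
  c_2 = (0.345000 + 0.980000)/2 = 0.662500
  f(c_2) = f(0.662500) = 0.349551
  f(a) × f(c) ≥ 0, new interval: [0.662500, 0.980000]
Iteration 3:
  c_3 = (0.662500 + 0.980000)/2 = 0.821250
  f(c_3) = f(0.821250) = 0.006855
  f(a) × f(c) ≥ 0, new interval: [0.821250, 0.980000]

After 3 iteration(s), the approximation is c_3 = 0.821250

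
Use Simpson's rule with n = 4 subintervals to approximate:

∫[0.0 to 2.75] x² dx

f(x) = x²
a = 0.0, b = 2.75, n = 4
h = (b - a)/n = 0.687500

Simpson's rule: (h/3)[f(x₀) + 4f(x₁) + 2f(x₂) + ... + f(xₙ)]

x_0 = 0.0000, f(x_0) = 0.000000, coefficient = 1
x_1 = 0.6875, f(x_1) = 0.472656, coefficient = 4
x_2 = 1.3750, f(x_2) = 1.890625, coefficient = 2
x_3 = 2.0625, f(x_3) = 4.253906, coefficient = 4
x_4 = 2.7500, f(x_4) = 7.562500, coefficient = 1

I ≈ (0.687500/3) × 30.250000 = 6.932292
Exact value: 6.932292
Error: 0.000000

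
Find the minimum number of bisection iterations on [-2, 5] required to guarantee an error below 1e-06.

We need (b-a)/2^n ≤ 1e-06
(5 - (-2))/2^n ≤ 1e-06
7/2^n ≤ 1e-06
2^n ≥ 7000000
n ≥ log₂(7000000) = 22.74
n ≥ 23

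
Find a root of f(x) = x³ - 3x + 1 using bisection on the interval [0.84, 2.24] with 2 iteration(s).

f(x) = x³ - 3x + 1
Initial interval: [0.84, 2.24]

Iteration 1:
  c_1 = (0.840000 + 2.240000)/2 = 1.540000
  f(c_1) = f(1.540000) = 0.032264
  f(a) × f(c) < 0, new interval: [0.840000, 1.540000]
Iteration 2:
  c_2 = (0.840000 + 1.540000)/2 = 1.190000
  f(c_2) = f(1.190000) = -0.884841
  f(a) × f(c) ≥ 0, new interval: [1.190000, 1.540000]

After 2 iteration(s), the approximation is c_2 = 1.190000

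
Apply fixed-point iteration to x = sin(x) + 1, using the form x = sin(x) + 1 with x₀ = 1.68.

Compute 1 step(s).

Equation: x = sin(x) + 1
Fixed-point form: x = sin(x) + 1
x₀ = 1.68

x_1 = g(1.680000) = 1.994043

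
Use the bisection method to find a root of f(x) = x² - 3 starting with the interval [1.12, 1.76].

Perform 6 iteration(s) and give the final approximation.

f(x) = x² - 3
Initial interval: [1.12, 1.76]

Iteration 1:
  c_1 = (1.120000 + 1.760000)/2 = 1.440000
  f(c_1) = f(1.440000) = -0.926400
  f(a) × f(c) ≥ 0, new interval: [1.440000, 1.760000]
Iteration 2:
  c_2 = (1.440000 + 1.760000)/2 = 1.600000
  f(c_2) = f(1.600000) = -0.440000
  f(a) × f(c) ≥ 0, new interval: [1.600000, 1.760000]
Iteration 3:
  c_3 = (1.600000 + 1.760000)/2 = 1.680000
  f(c_3) = f(1.680000) = -0.177600
  f(a) × f(c) ≥ 0, new interval: [1.680000, 1.760000]
Iteration 4:
  c_4 = (1.680000 + 1.760000)/2 = 1.720000
  f(c_4) = f(1.720000) = -0.041600
  f(a) × f(c) ≥ 0, new interval: [1.720000, 1.760000]
Iteration 5:
  c_5 = (1.720000 + 1.760000)/2 = 1.740000
  f(c_5) = f(1.740000) = 0.027600
  f(a) × f(c) < 0, new interval: [1.720000, 1.740000]
Iteration 6:
  c_6 = (1.720000 + 1.740000)/2 = 1.730000
  f(c_6) = f(1.730000) = -0.007100
  f(a) × f(c) ≥ 0, new interval: [1.730000, 1.740000]

After 6 iteration(s), the approximation is c_6 = 1.730000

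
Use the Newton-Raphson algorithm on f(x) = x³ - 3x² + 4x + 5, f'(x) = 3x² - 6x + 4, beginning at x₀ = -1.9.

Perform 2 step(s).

f(x) = x³ - 3x² + 4x + 5
f'(x) = 3x² - 6x + 4
x₀ = -1.9

Newton-Raphson formula: x_{n+1} = x_n - f(x_n)/f'(x_n)

Iteration 1:
  f(-1.900000) = -20.289000
  f'(-1.900000) = 26.230000
  x_1 = -1.900000 - (-20.289000)/26.230000 = -1.126496
Iteration 2:
  f(-1.126496) = -4.742485
  f'(-1.126496) = 14.565961
  x_2 = -1.126496 - (-4.742485)/14.565961 = -0.800910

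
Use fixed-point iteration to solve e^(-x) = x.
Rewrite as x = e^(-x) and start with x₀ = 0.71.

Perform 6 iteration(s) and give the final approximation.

Equation: e^(-x) = x
Fixed-point form: x = e^(-x)
x₀ = 0.71

x_1 = g(0.710000) = 0.491644
x_2 = g(0.491644) = 0.611620
x_3 = g(0.611620) = 0.542471
x_4 = g(0.542471) = 0.581310
x_5 = g(0.581310) = 0.559165
x_6 = g(0.559165) = 0.571686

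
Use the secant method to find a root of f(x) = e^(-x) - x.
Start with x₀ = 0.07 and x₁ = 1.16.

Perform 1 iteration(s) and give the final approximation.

f(x) = e^(-x) - x
x₀ = 0.07, x₁ = 1.16

Secant formula: x_{n+1} = x_n - f(x_n)(x_n - x_{n-1})/(f(x_n) - f(x_{n-1}))

Iteration 1:
  f(0.070000) = 0.862394
  f(1.160000) = -0.846514
  x_2 = 1.160000 - (-0.846514)×(1.160000 - 0.070000)/(-0.846514 - 0.862394)
       = 0.620064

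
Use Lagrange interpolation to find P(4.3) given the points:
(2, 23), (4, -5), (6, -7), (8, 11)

Lagrange interpolation formula:
P(x) = Σ yᵢ × Lᵢ(x)
where Lᵢ(x) = Π_{j≠i} (x - xⱼ)/(xᵢ - xⱼ)

L_0(4.3) = (4.3 - 4)/(2 - 4) × (4.3 - 6)/(2 - 6) × (4.3 - 8)/(2 - 8) = -0.039312
L_1(4.3) = (4.3 - 2)/(4 - 2) × (4.3 - 6)/(4 - 6) × (4.3 - 8)/(4 - 8) = 0.904188
L_2(4.3) = (4.3 - 2)/(6 - 2) × (4.3 - 4)/(6 - 4) × (4.3 - 8)/(6 - 8) = 0.159562
L_3(4.3) = (4.3 - 2)/(8 - 2) × (4.3 - 4)/(8 - 4) × (4.3 - 6)/(8 - 6) = -0.024437

P(4.3) = 23×L_0(4.3) + (-5)×L_1(4.3) + (-7)×L_2(4.3) + 11×L_3(4.3)
P(4.3) = -6.810875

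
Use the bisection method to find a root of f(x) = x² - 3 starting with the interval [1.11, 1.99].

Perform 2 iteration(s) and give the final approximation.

f(x) = x² - 3
Initial interval: [1.11, 1.99]

Iteration 1:
  c_1 = (1.110000 + 1.990000)/2 = 1.550000
  f(c_1) = f(1.550000) = -0.597500
  f(a) × f(c) ≥ 0, new interval: [1.550000, 1.990000]
Iteration 2:
  c_2 = (1.550000 + 1.990000)/2 = 1.770000
  f(c_2) = f(1.770000) = 0.132900
  f(a) × f(c) < 0, new interval: [1.550000, 1.770000]

After 2 iteration(s), the approximation is c_2 = 1.770000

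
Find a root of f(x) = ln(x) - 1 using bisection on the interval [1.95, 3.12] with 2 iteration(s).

f(x) = ln(x) - 1
Initial interval: [1.95, 3.12]

Iteration 1:
  c_1 = (1.950000 + 3.120000)/2 = 2.535000
  f(c_1) = f(2.535000) = -0.069806
  f(a) × f(c) ≥ 0, new interval: [2.535000, 3.120000]
Iteration 2:
  c_2 = (2.535000 + 3.120000)/2 = 2.827500
  f(c_2) = f(2.827500) = 0.039393
  f(a) × f(c) < 0, new interval: [2.535000, 2.827500]

After 2 iteration(s), the approximation is c_2 = 2.827500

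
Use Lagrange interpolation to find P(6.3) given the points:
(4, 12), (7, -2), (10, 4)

Lagrange interpolation formula:
P(x) = Σ yᵢ × Lᵢ(x)
where Lᵢ(x) = Π_{j≠i} (x - xⱼ)/(xᵢ - xⱼ)

L_0(6.3) = (6.3 - 7)/(4 - 7) × (6.3 - 10)/(4 - 10) = 0.143889
L_1(6.3) = (6.3 - 4)/(7 - 4) × (6.3 - 10)/(7 - 10) = 0.945556
L_2(6.3) = (6.3 - 4)/(10 - 4) × (6.3 - 7)/(10 - 7) = -0.089444

P(6.3) = 12×L_0(6.3) + (-2)×L_1(6.3) + 4×L_2(6.3)
P(6.3) = -0.522222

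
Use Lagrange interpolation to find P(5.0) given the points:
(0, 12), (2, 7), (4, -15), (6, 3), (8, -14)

Lagrange interpolation formula:
P(x) = Σ yᵢ × Lᵢ(x)
where Lᵢ(x) = Π_{j≠i} (x - xⱼ)/(xᵢ - xⱼ)

L_0(5.0) = (5.0 - 2)/(0 - 2) × (5.0 - 4)/(0 - 4) × (5.0 - 6)/(0 - 6) × (5.0 - 8)/(0 - 8) = 0.023438
L_1(5.0) = (5.0 - 0)/(2 - 0) × (5.0 - 4)/(2 - 4) × (5.0 - 6)/(2 - 6) × (5.0 - 8)/(2 - 8) = -0.156250
L_2(5.0) = (5.0 - 0)/(4 - 0) × (5.0 - 2)/(4 - 2) × (5.0 - 6)/(4 - 6) × (5.0 - 8)/(4 - 8) = 0.703125
L_3(5.0) = (5.0 - 0)/(6 - 0) × (5.0 - 2)/(6 - 2) × (5.0 - 4)/(6 - 4) × (5.0 - 8)/(6 - 8) = 0.468750
L_4(5.0) = (5.0 - 0)/(8 - 0) × (5.0 - 2)/(8 - 2) × (5.0 - 4)/(8 - 4) × (5.0 - 6)/(8 - 6) = -0.039062

P(5.0) = 12×L_0(5.0) + 7×L_1(5.0) + (-15)×L_2(5.0) + 3×L_3(5.0) + (-14)×L_4(5.0)
P(5.0) = -9.406250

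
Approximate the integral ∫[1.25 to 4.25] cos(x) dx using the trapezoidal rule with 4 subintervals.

f(x) = cos(x)
a = 1.25, b = 4.25, n = 4
h = (b - a)/n = 0.750000

Trapezoidal rule: (h/2)[f(x₀) + 2f(x₁) + 2f(x₂) + ... + f(xₙ)]

x_0 = 1.2500, f(x_0) = 0.315322, coefficient = 1
x_1 = 2.0000, f(x_1) = -0.416147, coefficient = 2
x_2 = 2.7500, f(x_2) = -0.924302, coefficient = 2
x_3 = 3.5000, f(x_3) = -0.936457, coefficient = 2
x_4 = 4.2500, f(x_4) = -0.446087, coefficient = 1

I ≈ (0.750000/2) × -4.684577 = -1.756716
Exact value: -1.843974
Error: 0.087258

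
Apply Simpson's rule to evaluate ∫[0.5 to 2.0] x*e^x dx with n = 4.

f(x) = x*e^x
a = 0.5, b = 2.0, n = 4
h = (b - a)/n = 0.375000

Simpson's rule: (h/3)[f(x₀) + 4f(x₁) + 2f(x₂) + ... + f(xₙ)]

x_0 = 0.5000, f(x_0) = 0.824361, coefficient = 1
x_1 = 0.8750, f(x_1) = 2.099016, coefficient = 4
x_2 = 1.2500, f(x_2) = 4.362929, coefficient = 2
x_3 = 1.6250, f(x_3) = 8.252431, coefficient = 4
x_4 = 2.0000, f(x_4) = 14.778112, coefficient = 1

I ≈ (0.375000/3) × 65.734117 = 8.216765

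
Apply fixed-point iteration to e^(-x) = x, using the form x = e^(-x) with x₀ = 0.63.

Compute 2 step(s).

Equation: e^(-x) = x
Fixed-point form: x = e^(-x)
x₀ = 0.63

x_1 = g(0.630000) = 0.532592
x_2 = g(0.532592) = 0.587081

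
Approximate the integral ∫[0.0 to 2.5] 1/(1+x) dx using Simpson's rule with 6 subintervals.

f(x) = 1/(1+x)
a = 0.0, b = 2.5, n = 6
h = (b - a)/n = 0.416667

Simpson's rule: (h/3)[f(x₀) + 4f(x₁) + 2f(x₂) + ... + f(xₙ)]

x_0 = 0.0000, f(x_0) = 1.000000, coefficient = 1
x_1 = 0.4167, f(x_1) = 0.705882, coefficient = 4
x_2 = 0.8333, f(x_2) = 0.545455, coefficient = 2
x_3 = 1.2500, f(x_3) = 0.444444, coefficient = 4
x_4 = 1.6667, f(x_4) = 0.375000, coefficient = 2
x_5 = 2.0833, f(x_5) = 0.324324, coefficient = 4
x_6 = 2.5000, f(x_6) = 0.285714, coefficient = 1

I ≈ (0.416667/3) × 9.025228 = 1.253504
Exact value: 1.252763
Error: 0.000741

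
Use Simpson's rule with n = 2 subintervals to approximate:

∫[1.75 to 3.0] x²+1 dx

f(x) = x²+1
a = 1.75, b = 3.0, n = 2
h = (b - a)/n = 0.625000

Simpson's rule: (h/3)[f(x₀) + 4f(x₁) + 2f(x₂) + ... + f(xₙ)]

x_0 = 1.7500, f(x_0) = 4.062500, coefficient = 1
x_1 = 2.3750, f(x_1) = 6.640625, coefficient = 4
x_2 = 3.0000, f(x_2) = 10.000000, coefficient = 1

I ≈ (0.625000/3) × 40.625000 = 8.463542
Exact value: 8.463542
Error: 0.000000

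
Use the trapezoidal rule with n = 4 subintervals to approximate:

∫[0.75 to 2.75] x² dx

f(x) = x²
a = 0.75, b = 2.75, n = 4
h = (b - a)/n = 0.500000

Trapezoidal rule: (h/2)[f(x₀) + 2f(x₁) + 2f(x₂) + ... + f(xₙ)]

x_0 = 0.7500, f(x_0) = 0.562500, coefficient = 1
x_1 = 1.2500, f(x_1) = 1.562500, coefficient = 2
x_2 = 1.7500, f(x_2) = 3.062500, coefficient = 2
x_3 = 2.2500, f(x_3) = 5.062500, coefficient = 2
x_4 = 2.7500, f(x_4) = 7.562500, coefficient = 1

I ≈ (0.500000/2) × 27.500000 = 6.875000
Exact value: 6.791667
Error: 0.083333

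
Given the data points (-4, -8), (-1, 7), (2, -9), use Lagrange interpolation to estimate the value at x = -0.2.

Lagrange interpolation formula:
P(x) = Σ yᵢ × Lᵢ(x)
where Lᵢ(x) = Π_{j≠i} (x - xⱼ)/(xᵢ - xⱼ)

L_0(-0.2) = (-0.2 - (-1))/(-4 - (-1)) × (-0.2 - 2)/(-4 - 2) = -0.097778
L_1(-0.2) = (-0.2 - (-4))/(-1 - (-4)) × (-0.2 - 2)/(-1 - 2) = 0.928889
L_2(-0.2) = (-0.2 - (-4))/(2 - (-4)) × (-0.2 - (-1))/(2 - (-1)) = 0.168889

P(-0.2) = (-8)×L_0(-0.2) + 7×L_1(-0.2) + (-9)×L_2(-0.2)
P(-0.2) = 5.764444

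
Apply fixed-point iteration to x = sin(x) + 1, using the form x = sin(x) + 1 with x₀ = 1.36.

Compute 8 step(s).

Equation: x = sin(x) + 1
Fixed-point form: x = sin(x) + 1
x₀ = 1.36

x_1 = g(1.360000) = 1.977865
x_2 = g(1.977865) = 1.918285
x_3 = g(1.918285) = 1.940231
x_4 = g(1.940231) = 1.932532
x_5 = g(1.932532) = 1.935284
x_6 = g(1.935284) = 1.934306
x_7 = g(1.934306) = 1.934655
x_8 = g(1.934655) = 1.934531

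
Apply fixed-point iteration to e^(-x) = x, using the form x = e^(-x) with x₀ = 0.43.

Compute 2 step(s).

Equation: e^(-x) = x
Fixed-point form: x = e^(-x)
x₀ = 0.43

x_1 = g(0.430000) = 0.650509
x_2 = g(0.650509) = 0.521780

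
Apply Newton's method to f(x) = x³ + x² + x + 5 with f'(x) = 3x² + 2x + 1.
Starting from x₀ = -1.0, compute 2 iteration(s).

f(x) = x³ + x² + x + 5
f'(x) = 3x² + 2x + 1
x₀ = -1.0

Newton-Raphson formula: x_{n+1} = x_n - f(x_n)/f'(x_n)

Iteration 1:
  f(-1.000000) = 4.000000
  f'(-1.000000) = 2.000000
  x_1 = -1.000000 - 4.000000/2.000000 = -3.000000
Iteration 2:
  f(-3.000000) = -16.000000
  f'(-3.000000) = 22.000000
  x_2 = -3.000000 - (-16.000000)/22.000000 = -2.272727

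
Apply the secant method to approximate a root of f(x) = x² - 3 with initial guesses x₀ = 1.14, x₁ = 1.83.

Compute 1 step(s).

f(x) = x² - 3
x₀ = 1.14, x₁ = 1.83

Secant formula: x_{n+1} = x_n - f(x_n)(x_n - x_{n-1})/(f(x_n) - f(x_{n-1}))

Iteration 1:
  f(1.140000) = -1.700400
  f(1.830000) = 0.348900
  x_2 = 1.830000 - 0.348900×(1.830000 - 1.140000)/(0.348900 - (-1.700400))
       = 1.712525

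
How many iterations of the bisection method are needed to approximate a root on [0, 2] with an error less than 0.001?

We need (b-a)/2^n ≤ 0.001
(2 - 0)/2^n ≤ 0.001
2/2^n ≤ 0.001
2^n ≥ 2000
n ≥ log₂(2000) = 10.97
n ≥ 11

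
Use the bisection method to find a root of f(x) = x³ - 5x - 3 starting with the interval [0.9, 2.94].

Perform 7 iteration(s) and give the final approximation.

f(x) = x³ - 5x - 3
Initial interval: [0.9, 2.94]

Iteration 1:
  c_1 = (0.900000 + 2.940000)/2 = 1.920000
  f(c_1) = f(1.920000) = -5.522112
  f(a) × f(c) ≥ 0, new interval: [1.920000, 2.940000]
Iteration 2:
  c_2 = (1.920000 + 2.940000)/2 = 2.430000
  f(c_2) = f(2.430000) = -0.801093
  f(a) × f(c) ≥ 0, new interval: [2.430000, 2.940000]
Iteration 3:
  c_3 = (2.430000 + 2.940000)/2 = 2.685000
  f(c_3) = f(2.685000) = 2.931769
  f(a) × f(c) < 0, new interval: [2.430000, 2.685000]
Iteration 4:
  c_4 = (2.430000 + 2.685000)/2 = 2.557500
  f(c_4) = f(2.557500) = 0.940612
  f(a) × f(c) < 0, new interval: [2.430000, 2.557500]
Iteration 5:
  c_5 = (2.430000 + 2.557500)/2 = 2.493750
  f(c_5) = f(2.493750) = 0.039355
  f(a) × f(c) < 0, new interval: [2.430000, 2.493750]
Iteration 6:
  c_6 = (2.430000 + 2.493750)/2 = 2.461875
  f(c_6) = f(2.461875) = -0.388373
  f(a) × f(c) ≥ 0, new interval: [2.461875, 2.493750]
Iteration 7:
  c_7 = (2.461875 + 2.493750)/2 = 2.477812
  f(c_7) = f(2.477812) = -0.176397
  f(a) × f(c) ≥ 0, new interval: [2.477812, 2.493750]

After 7 iteration(s), the approximation is c_7 = 2.477812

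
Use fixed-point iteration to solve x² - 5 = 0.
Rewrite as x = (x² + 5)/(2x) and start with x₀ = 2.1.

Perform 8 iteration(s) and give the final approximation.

Equation: x² - 5 = 0
Fixed-point form: x = (x² + 5)/(2x)
x₀ = 2.1

x_1 = g(2.100000) = 2.240476
x_2 = g(2.240476) = 2.236072
x_3 = g(2.236072) = 2.236068
x_4 = g(2.236068) = 2.236068
x_5 = g(2.236068) = 2.236068
x_6 = g(2.236068) = 2.236068
x_7 = g(2.236068) = 2.236068
x_8 = g(2.236068) = 2.236068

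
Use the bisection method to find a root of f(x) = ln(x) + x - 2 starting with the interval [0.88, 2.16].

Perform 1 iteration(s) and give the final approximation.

f(x) = ln(x) + x - 2
Initial interval: [0.88, 2.16]

Iteration 1:
  c_1 = (0.880000 + 2.160000)/2 = 1.520000
  f(c_1) = f(1.520000) = -0.061290
  f(a) × f(c) ≥ 0, new interval: [1.520000, 2.160000]

After 1 iteration(s), the approximation is c_1 = 1.520000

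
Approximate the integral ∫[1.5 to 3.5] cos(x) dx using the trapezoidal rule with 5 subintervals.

f(x) = cos(x)
a = 1.5, b = 3.5, n = 5
h = (b - a)/n = 0.400000

Trapezoidal rule: (h/2)[f(x₀) + 2f(x₁) + 2f(x₂) + ... + f(xₙ)]

x_0 = 1.5000, f(x_0) = 0.070737, coefficient = 1
x_1 = 1.9000, f(x_1) = -0.323290, coefficient = 2
x_2 = 2.3000, f(x_2) = -0.666276, coefficient = 2
x_3 = 2.7000, f(x_3) = -0.904072, coefficient = 2
x_4 = 3.1000, f(x_4) = -0.999135, coefficient = 2
x_5 = 3.5000, f(x_5) = -0.936457, coefficient = 1

I ≈ (0.400000/2) × -6.651265 = -1.330253
Exact value: -1.348278
Error: 0.018025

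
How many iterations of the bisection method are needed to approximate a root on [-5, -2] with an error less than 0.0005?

We need (b-a)/2^n ≤ 0.0005
(-2 - (-5))/2^n ≤ 0.0005
3/2^n ≤ 0.0005
2^n ≥ 6000
n ≥ log₂(6000) = 12.55
n ≥ 13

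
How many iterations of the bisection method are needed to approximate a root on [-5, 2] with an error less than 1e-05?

We need (b-a)/2^n ≤ 1e-05
(2 - (-5))/2^n ≤ 1e-05
7/2^n ≤ 1e-05
2^n ≥ 700000
n ≥ log₂(700000) = 19.42
n ≥ 20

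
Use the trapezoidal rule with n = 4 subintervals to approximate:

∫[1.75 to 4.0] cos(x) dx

f(x) = cos(x)
a = 1.75, b = 4.0, n = 4
h = (b - a)/n = 0.562500

Trapezoidal rule: (h/2)[f(x₀) + 2f(x₁) + 2f(x₂) + ... + f(xₙ)]

x_0 = 1.7500, f(x_0) = -0.178246, coefficient = 1
x_1 = 2.3125, f(x_1) = -0.675545, coefficient = 2
x_2 = 2.8750, f(x_2) = -0.964674, coefficient = 2
x_3 = 3.4375, f(x_3) = -0.956538, coefficient = 2
x_4 = 4.0000, f(x_4) = -0.653644, coefficient = 1

I ≈ (0.562500/2) × -6.025404 = -1.694645
Exact value: -1.740788
Error: 0.046144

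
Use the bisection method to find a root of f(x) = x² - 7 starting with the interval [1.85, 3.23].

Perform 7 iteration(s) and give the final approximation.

f(x) = x² - 7
Initial interval: [1.85, 3.23]

Iteration 1:
  c_1 = (1.850000 + 3.230000)/2 = 2.540000
  f(c_1) = f(2.540000) = -0.548400
  f(a) × f(c) ≥ 0, new interval: [2.540000, 3.230000]
Iteration 2:
  c_2 = (2.540000 + 3.230000)/2 = 2.885000
  f(c_2) = f(2.885000) = 1.323225
  f(a) × f(c) < 0, new interval: [2.540000, 2.885000]
Iteration 3:
  c_3 = (2.540000 + 2.885000)/2 = 2.712500
  f(c_3) = f(2.712500) = 0.357656
  f(a) × f(c) < 0, new interval: [2.540000, 2.712500]
Iteration 4:
  c_4 = (2.540000 + 2.712500)/2 = 2.626250
  f(c_4) = f(2.626250) = -0.102811
  f(a) × f(c) ≥ 0, new interval: [2.626250, 2.712500]
Iteration 5:
  c_5 = (2.626250 + 2.712500)/2 = 2.669375
  f(c_5) = f(2.669375) = 0.125563
  f(a) × f(c) < 0, new interval: [2.626250, 2.669375]
Iteration 6:
  c_6 = (2.626250 + 2.669375)/2 = 2.647812
  f(c_6) = f(2.647812) = 0.010911
  f(a) × f(c) < 0, new interval: [2.626250, 2.647812]
Iteration 7:
  c_7 = (2.626250 + 2.647812)/2 = 2.637031
  f(c_7) = f(2.637031) = -0.046066
  f(a) × f(c) ≥ 0, new interval: [2.637031, 2.647812]

After 7 iteration(s), the approximation is c_7 = 2.637031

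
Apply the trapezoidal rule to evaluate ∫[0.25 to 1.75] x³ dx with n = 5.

f(x) = x³
a = 0.25, b = 1.75, n = 5
h = (b - a)/n = 0.300000

Trapezoidal rule: (h/2)[f(x₀) + 2f(x₁) + 2f(x₂) + ... + f(xₙ)]

x_0 = 0.2500, f(x_0) = 0.015625, coefficient = 1
x_1 = 0.5500, f(x_1) = 0.166375, coefficient = 2
x_2 = 0.8500, f(x_2) = 0.614125, coefficient = 2
x_3 = 1.1500, f(x_3) = 1.520875, coefficient = 2
x_4 = 1.4500, f(x_4) = 3.048625, coefficient = 2
x_5 = 1.7500, f(x_5) = 5.359375, coefficient = 1

I ≈ (0.300000/2) × 16.075000 = 2.411250
Exact value: 2.343750
Error: 0.067500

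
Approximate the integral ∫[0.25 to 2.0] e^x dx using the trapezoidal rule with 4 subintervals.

f(x) = e^x
a = 0.25, b = 2.0, n = 4
h = (b - a)/n = 0.437500

Trapezoidal rule: (h/2)[f(x₀) + 2f(x₁) + 2f(x₂) + ... + f(xₙ)]

x_0 = 0.2500, f(x_0) = 1.284025, coefficient = 1
x_1 = 0.6875, f(x_1) = 1.988737, coefficient = 2
x_2 = 1.1250, f(x_2) = 3.080217, coefficient = 2
x_3 = 1.5625, f(x_3) = 4.770733, coefficient = 2
x_4 = 2.0000, f(x_4) = 7.389056, coefficient = 1

I ≈ (0.437500/2) × 28.352457 = 6.202100
Exact value: 6.105031
Error: 0.097069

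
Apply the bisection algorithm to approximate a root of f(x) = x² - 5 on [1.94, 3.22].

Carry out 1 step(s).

f(x) = x² - 5
Initial interval: [1.94, 3.22]

Iteration 1:
  c_1 = (1.940000 + 3.220000)/2 = 2.580000
  f(c_1) = f(2.580000) = 1.656400
  f(a) × f(c) < 0, new interval: [1.940000, 2.580000]

After 1 iteration(s), the approximation is c_1 = 2.580000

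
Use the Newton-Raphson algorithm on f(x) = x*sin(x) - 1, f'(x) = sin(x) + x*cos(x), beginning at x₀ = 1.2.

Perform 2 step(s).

f(x) = x*sin(x) - 1
f'(x) = sin(x) + x*cos(x)
x₀ = 1.2

Newton-Raphson formula: x_{n+1} = x_n - f(x_n)/f'(x_n)

Iteration 1:
  f(1.200000) = 0.118447
  f'(1.200000) = 1.366868
  x_1 = 1.200000 - 0.118447/1.366868 = 1.113344
Iteration 2:
  f(1.113344) = -0.001129
  f'(1.113344) = 1.388904
  x_2 = 1.113344 - (-0.001129)/1.388904 = 1.114157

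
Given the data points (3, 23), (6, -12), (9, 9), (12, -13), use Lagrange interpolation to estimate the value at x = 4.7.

Lagrange interpolation formula:
P(x) = Σ yᵢ × Lᵢ(x)
where Lᵢ(x) = Π_{j≠i} (x - xⱼ)/(xᵢ - xⱼ)

L_0(4.7) = (4.7 - 6)/(3 - 6) × (4.7 - 9)/(3 - 9) × (4.7 - 12)/(3 - 12) = 0.251895
L_1(4.7) = (4.7 - 3)/(6 - 3) × (4.7 - 9)/(6 - 9) × (4.7 - 12)/(6 - 12) = 0.988204
L_2(4.7) = (4.7 - 3)/(9 - 3) × (4.7 - 6)/(9 - 6) × (4.7 - 12)/(9 - 12) = -0.298759
L_3(4.7) = (4.7 - 3)/(12 - 3) × (4.7 - 6)/(12 - 6) × (4.7 - 9)/(12 - 9) = 0.058660

P(4.7) = 23×L_0(4.7) + (-12)×L_1(4.7) + 9×L_2(4.7) + (-13)×L_3(4.7)
P(4.7) = -9.516278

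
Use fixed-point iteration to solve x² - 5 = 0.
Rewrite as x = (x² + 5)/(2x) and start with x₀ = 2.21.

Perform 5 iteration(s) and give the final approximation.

Equation: x² - 5 = 0
Fixed-point form: x = (x² + 5)/(2x)
x₀ = 2.21

x_1 = g(2.210000) = 2.236222
x_2 = g(2.236222) = 2.236068
x_3 = g(2.236068) = 2.236068
x_4 = g(2.236068) = 2.236068
x_5 = g(2.236068) = 2.236068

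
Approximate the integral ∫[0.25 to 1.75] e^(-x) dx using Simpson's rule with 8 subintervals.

f(x) = e^(-x)
a = 0.25, b = 1.75, n = 8
h = (b - a)/n = 0.187500

Simpson's rule: (h/3)[f(x₀) + 4f(x₁) + 2f(x₂) + ... + f(xₙ)]

x_0 = 0.2500, f(x_0) = 0.778801, coefficient = 1
x_1 = 0.4375, f(x_1) = 0.645649, coefficient = 4
x_2 = 0.6250, f(x_2) = 0.535261, coefficient = 2
x_3 = 0.8125, f(x_3) = 0.443747, coefficient = 4
x_4 = 1.0000, f(x_4) = 0.367879, coefficient = 2
x_5 = 1.1875, f(x_5) = 0.304983, coefficient = 4
x_6 = 1.3750, f(x_6) = 0.252840, coefficient = 2
x_7 = 1.5625, f(x_7) = 0.209611, coefficient = 4
x_8 = 1.7500, f(x_8) = 0.173774, coefficient = 1

I ≈ (0.187500/3) × 9.680496 = 0.605031
Exact value: 0.605027
Error: 0.000004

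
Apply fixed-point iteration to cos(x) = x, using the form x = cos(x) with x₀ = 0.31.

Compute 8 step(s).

Equation: cos(x) = x
Fixed-point form: x = cos(x)
x₀ = 0.31

x_1 = g(0.310000) = 0.952334
x_2 = g(0.952334) = 0.579783
x_3 = g(0.579783) = 0.836581
x_4 = g(0.836581) = 0.670005
x_5 = g(0.670005) = 0.783819
x_6 = g(0.783819) = 0.708223
x_7 = g(0.708223) = 0.759519
x_8 = g(0.759519) = 0.725167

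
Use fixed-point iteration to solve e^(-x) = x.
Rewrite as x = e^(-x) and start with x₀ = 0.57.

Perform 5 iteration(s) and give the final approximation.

Equation: e^(-x) = x
Fixed-point form: x = e^(-x)
x₀ = 0.57

x_1 = g(0.570000) = 0.565525
x_2 = g(0.565525) = 0.568062
x_3 = g(0.568062) = 0.566623
x_4 = g(0.566623) = 0.567439
x_5 = g(0.567439) = 0.566976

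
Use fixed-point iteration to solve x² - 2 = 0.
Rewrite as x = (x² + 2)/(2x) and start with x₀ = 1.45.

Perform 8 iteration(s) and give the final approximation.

Equation: x² - 2 = 0
Fixed-point form: x = (x² + 2)/(2x)
x₀ = 1.45

x_1 = g(1.450000) = 1.414655
x_2 = g(1.414655) = 1.414214
x_3 = g(1.414214) = 1.414214
x_4 = g(1.414214) = 1.414214
x_5 = g(1.414214) = 1.414214
x_6 = g(1.414214) = 1.414214
x_7 = g(1.414214) = 1.414214
x_8 = g(1.414214) = 1.414214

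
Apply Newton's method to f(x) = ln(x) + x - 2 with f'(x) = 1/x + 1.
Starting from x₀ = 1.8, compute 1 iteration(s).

f(x) = ln(x) + x - 2
f'(x) = 1/x + 1
x₀ = 1.8

Newton-Raphson formula: x_{n+1} = x_n - f(x_n)/f'(x_n)

Iteration 1:
  f(1.800000) = 0.387787
  f'(1.800000) = 1.555556
  x_1 = 1.800000 - 0.387787/1.555556 = 1.550709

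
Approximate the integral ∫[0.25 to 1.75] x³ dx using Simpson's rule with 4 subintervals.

f(x) = x³
a = 0.25, b = 1.75, n = 4
h = (b - a)/n = 0.375000

Simpson's rule: (h/3)[f(x₀) + 4f(x₁) + 2f(x₂) + ... + f(xₙ)]

x_0 = 0.2500, f(x_0) = 0.015625, coefficient = 1
x_1 = 0.6250, f(x_1) = 0.244141, coefficient = 4
x_2 = 1.0000, f(x_2) = 1.000000, coefficient = 2
x_3 = 1.3750, f(x_3) = 2.599609, coefficient = 4
x_4 = 1.7500, f(x_4) = 5.359375, coefficient = 1

I ≈ (0.375000/3) × 18.750000 = 2.343750
Exact value: 2.343750
Error: 0.000000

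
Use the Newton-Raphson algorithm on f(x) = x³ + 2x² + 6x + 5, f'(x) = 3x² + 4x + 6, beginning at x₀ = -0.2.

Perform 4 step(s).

f(x) = x³ + 2x² + 6x + 5
f'(x) = 3x² + 4x + 6
x₀ = -0.2

Newton-Raphson formula: x_{n+1} = x_n - f(x_n)/f'(x_n)

Iteration 1:
  f(-0.200000) = 3.872000
  f'(-0.200000) = 5.320000
  x_1 = -0.200000 - 3.872000/5.320000 = -0.927820
Iteration 2:
  f(-0.927820) = 0.356068
  f'(-0.927820) = 4.871269
  x_2 = -0.927820 - 0.356068/4.871269 = -1.000915
Iteration 3:
  f(-1.000915) = -0.004577
  f'(-1.000915) = 5.001833
  x_3 = -1.000915 - (-0.004577)/5.001833 = -1.000000
Iteration 4:
  f(-1.000000) = -0.000001
  f'(-1.000000) = 5.000000
  x_4 = -1.000000 - (-0.000001)/5.000000 = -1.000000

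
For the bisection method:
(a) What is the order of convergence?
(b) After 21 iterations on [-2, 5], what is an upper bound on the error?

(a) Bisection has linear (order 1) convergence; the error is halved each step.

(b) Error bound = (b-a)/2^n = (5 - (-2))/2^{21}
    = 7/2^{21}

(a) 1 (linear); (b) error ≤ 3.34e-06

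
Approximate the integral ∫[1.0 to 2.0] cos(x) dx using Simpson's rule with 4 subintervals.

f(x) = cos(x)
a = 1.0, b = 2.0, n = 4
h = (b - a)/n = 0.250000

Simpson's rule: (h/3)[f(x₀) + 4f(x₁) + 2f(x₂) + ... + f(xₙ)]

x_0 = 1.0000, f(x_0) = 0.540302, coefficient = 1
x_1 = 1.2500, f(x_1) = 0.315322, coefficient = 4
x_2 = 1.5000, f(x_2) = 0.070737, coefficient = 2
x_3 = 1.7500, f(x_3) = -0.178246, coefficient = 4
x_4 = 2.0000, f(x_4) = -0.416147, coefficient = 1

I ≈ (0.250000/3) × 0.813935 = 0.067828
Exact value: 0.067826
Error: 0.000001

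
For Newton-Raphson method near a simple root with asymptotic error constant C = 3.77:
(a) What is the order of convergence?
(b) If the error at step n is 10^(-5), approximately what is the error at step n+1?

(a) Newton-Raphson has quadratic (order 2) convergence near simple roots.
    This means |e_{n+1}| ≈ C|e_n|².

(b) With |e_n| = 10^(-5) and C = 3.77:
    |e_{n+1}| ≈ 3.77 × (10^(-5))² = 3.77 × 10^(-10)

(a) 2 (quadratic); (b) |e_{n+1}| ≈ 3.770e-10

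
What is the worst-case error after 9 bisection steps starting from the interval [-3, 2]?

Bisection error bound: |error| ≤ (b-a)/2^n
|error| ≤ (2 - (-3))/2^9 = 5/2^9
|error| ≤ 0.0097656250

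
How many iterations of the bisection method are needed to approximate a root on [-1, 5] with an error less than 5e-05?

We need (b-a)/2^n ≤ 5e-05
(5 - (-1))/2^n ≤ 5e-05
6/2^n ≤ 5e-05
2^n ≥ 120000
n ≥ log₂(120000) = 16.87
n ≥ 17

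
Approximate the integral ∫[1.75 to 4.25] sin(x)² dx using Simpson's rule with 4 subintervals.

f(x) = sin(x)²
a = 1.75, b = 4.25, n = 4
h = (b - a)/n = 0.625000

Simpson's rule: (h/3)[f(x₀) + 4f(x₁) + 2f(x₂) + ... + f(xₙ)]

x_0 = 1.7500, f(x_0) = 0.968228, coefficient = 1
x_1 = 2.3750, f(x_1) = 0.481199, coefficient = 4
x_2 = 3.0000, f(x_2) = 0.019915, coefficient = 2
x_3 = 3.6250, f(x_3) = 0.216038, coefficient = 4
x_4 = 4.2500, f(x_4) = 0.801006, coefficient = 1

I ≈ (0.625000/3) × 4.598011 = 0.957919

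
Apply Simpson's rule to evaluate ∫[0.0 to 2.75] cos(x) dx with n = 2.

f(x) = cos(x)
a = 0.0, b = 2.75, n = 2
h = (b - a)/n = 1.375000

Simpson's rule: (h/3)[f(x₀) + 4f(x₁) + 2f(x₂) + ... + f(xₙ)]

x_0 = 0.0000, f(x_0) = 1.000000, coefficient = 1
x_1 = 1.3750, f(x_1) = 0.194548, coefficient = 4
x_2 = 2.7500, f(x_2) = -0.924302, coefficient = 1

I ≈ (1.375000/3) × 0.853888 = 0.391366
Exact value: 0.381661
Error: 0.009705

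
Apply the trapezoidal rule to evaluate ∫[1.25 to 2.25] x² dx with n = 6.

f(x) = x²
a = 1.25, b = 2.25, n = 6
h = (b - a)/n = 0.166667

Trapezoidal rule: (h/2)[f(x₀) + 2f(x₁) + 2f(x₂) + ... + f(xₙ)]

x_0 = 1.2500, f(x_0) = 1.562500, coefficient = 1
x_1 = 1.4167, f(x_1) = 2.006944, coefficient = 2
x_2 = 1.5833, f(x_2) = 2.506944, coefficient = 2
x_3 = 1.7500, f(x_3) = 3.062500, coefficient = 2
x_4 = 1.9167, f(x_4) = 3.673611, coefficient = 2
x_5 = 2.0833, f(x_5) = 4.340278, coefficient = 2
x_6 = 2.2500, f(x_6) = 5.062500, coefficient = 1

I ≈ (0.166667/2) × 37.805556 = 3.150463
Exact value: 3.145833
Error: 0.004630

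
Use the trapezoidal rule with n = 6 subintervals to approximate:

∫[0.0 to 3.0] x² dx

f(x) = x²
a = 0.0, b = 3.0, n = 6
h = (b - a)/n = 0.500000

Trapezoidal rule: (h/2)[f(x₀) + 2f(x₁) + 2f(x₂) + ... + f(xₙ)]

x_0 = 0.0000, f(x_0) = 0.000000, coefficient = 1
x_1 = 0.5000, f(x_1) = 0.250000, coefficient = 2
x_2 = 1.0000, f(x_2) = 1.000000, coefficient = 2
x_3 = 1.5000, f(x_3) = 2.250000, coefficient = 2
x_4 = 2.0000, f(x_4) = 4.000000, coefficient = 2
x_5 = 2.5000, f(x_5) = 6.250000, coefficient = 2
x_6 = 3.0000, f(x_6) = 9.000000, coefficient = 1

I ≈ (0.500000/2) × 36.500000 = 9.125000
Exact value: 9.000000
Error: 0.125000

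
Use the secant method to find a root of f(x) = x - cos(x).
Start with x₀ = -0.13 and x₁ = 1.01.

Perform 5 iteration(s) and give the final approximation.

f(x) = x - cos(x)
x₀ = -0.13, x₁ = 1.01

Secant formula: x_{n+1} = x_n - f(x_n)(x_n - x_{n-1})/(f(x_n) - f(x_{n-1}))

Iteration 1:
  f(-0.130000) = -1.121562
  f(1.010000) = 0.478139
  x_2 = 1.010000 - 0.478139×(1.010000 - (-0.130000))/(0.478139 - (-1.121562))
       = 0.669262
Iteration 2:
  f(1.010000) = 0.478139
  f(0.669262) = -0.115018
  x_3 = 0.669262 - (-0.115018)×(0.669262 - 1.010000)/(-0.115018 - 0.478139)
       = 0.735334
Iteration 3:
  f(0.669262) = -0.115018
  f(0.735334) = -0.006273
  x_4 = 0.735334 - (-0.006273)×(0.735334 - 0.669262)/(-0.006273 - (-0.115018))
       = 0.739145
Iteration 4:
  f(0.735334) = -0.006273
  f(0.739145) = 0.000101
  x_5 = 0.739145 - 0.000101×(0.739145 - 0.735334)/(0.000101 - (-0.006273))
       = 0.739085
Iteration 5:
  f(0.739145) = 0.000101
  f(0.739085) = 0.000000
  x_6 = 0.739085 - 0.000000×(0.739085 - 0.739145)/(0.000000 - 0.000101)
       = 0.739085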